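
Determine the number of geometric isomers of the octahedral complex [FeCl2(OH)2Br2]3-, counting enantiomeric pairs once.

Systematic placement gives 5 geometric isomers: Cl trans, OH trans, Br trans; Cl cis, OH cis, Br trans; Cl cis, OH trans, Br cis; Cl cis, OH cis, Br cis (chiral); Cl trans, OH cis, Br cis.

5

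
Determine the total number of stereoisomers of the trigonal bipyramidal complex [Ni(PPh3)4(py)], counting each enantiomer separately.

2

A trigonal bipyramid has two axial and three equatorial sites, which are chemically inequivalent.
The distinct arrangements are (2 in all): py equatorial; py axial.
Each arrangement has an internal mirror plane or centre of symmetry, so none is chiral.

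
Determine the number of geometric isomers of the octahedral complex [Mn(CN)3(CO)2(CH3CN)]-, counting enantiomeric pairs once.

3

The six octahedral sites form three mutually perpendicular trans pairs.
Working through the distinct placements yields 3 geometric isomers: CN mer, CO trans; CN fac, CO cis; CN mer, CO cis.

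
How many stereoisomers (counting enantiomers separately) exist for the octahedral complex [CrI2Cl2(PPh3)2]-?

There are 5 geometric isomers: I trans, Cl trans, PPh3 trans; I cis, Cl trans, PPh3 cis; I cis, Cl cis, PPh3 trans; I cis, Cl cis, PPh3 cis (chiral); I trans, Cl cis, PPh3 cis.
One of these lacks any improper symmetry element and so occurs as an enantiomeric pair, giving 5 + 1 = 6 stereoisomers in total.

6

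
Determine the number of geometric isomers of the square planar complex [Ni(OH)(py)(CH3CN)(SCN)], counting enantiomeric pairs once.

A square has two trans pairs of vertices; adjacent vertices are cis.
The distinct arrangements are (3 in all): (CH3CN/SCN trans, OH/py trans); (CH3CN/py trans, OH/SCN trans); (CH3CN/OH trans, SCN/py trans).

3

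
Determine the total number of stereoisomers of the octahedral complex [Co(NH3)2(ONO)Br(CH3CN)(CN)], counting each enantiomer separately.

15

Exhaustive case analysis gives 9 geometric isomers.
Of these, 6 lack any improper symmetry element and so occur as enantiomeric pairs, giving 9 + 6 = 15 stereoisomers in total.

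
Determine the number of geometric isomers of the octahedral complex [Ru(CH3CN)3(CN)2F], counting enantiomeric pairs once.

3

An octahedron has six vertices in three trans pairs; every non-trans pair is cis.
The distinct arrangements are (3 in all): CH3CN mer, CN cis; CH3CN mer, CN trans; CH3CN fac, CN cis.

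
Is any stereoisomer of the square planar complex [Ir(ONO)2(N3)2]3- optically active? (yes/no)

A square has two trans pairs of vertices; adjacent vertices are cis.
The distinct arrangements are (2 in all): ONO cis; ONO trans.
Each arrangement has an internal mirror plane or centre of symmetry, so none is chiral.

no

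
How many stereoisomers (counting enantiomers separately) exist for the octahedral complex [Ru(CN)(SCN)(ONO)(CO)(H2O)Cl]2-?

30

In an octahedral complex each vertex has one trans partner and four cis neighbours.
Placing the ligands in turn and identifying arrangements related by rotation or reflection leaves 15 distinct geometric isomers.
Of these, 15 lack any improper symmetry element and so occur as enantiomeric pairs, giving 15 + 15 = 30 stereoisomers in total.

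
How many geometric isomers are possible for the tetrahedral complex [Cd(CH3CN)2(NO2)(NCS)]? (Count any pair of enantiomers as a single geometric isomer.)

1

All four vertices of a tetrahedron are equivalent and mutually adjacent, so cis/trans isomerism cannot arise.
Only one geometric arrangement is possible.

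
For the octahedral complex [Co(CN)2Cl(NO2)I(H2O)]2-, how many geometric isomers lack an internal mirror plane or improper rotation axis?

6

In an octahedral complex each vertex has one trans partner and four cis neighbours.
Placing the ligands in turn and identifying arrangements related by rotation or reflection leaves 9 distinct geometric isomers.
Of these, 6 lack any improper symmetry element and so occur as enantiomeric pairs, giving 9 + 6 = 15 stereoisomers in total.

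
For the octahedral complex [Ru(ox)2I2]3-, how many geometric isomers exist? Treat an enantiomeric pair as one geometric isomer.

2

Each ox is bidentate and must span two cis positions.
The distinct arrangements are (2 in all): I trans; I cis (chiral).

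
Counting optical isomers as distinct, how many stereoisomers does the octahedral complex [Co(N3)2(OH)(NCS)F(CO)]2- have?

15

An octahedron has six vertices in three trans pairs; every non-trans pair is cis.
Placing the ligands in turn and identifying arrangements related by rotation or reflection leaves 9 distinct geometric isomers.
Of these, 6 lack any improper symmetry element and so occur as enantiomeric pairs, giving 9 + 6 = 15 stereoisomers in total.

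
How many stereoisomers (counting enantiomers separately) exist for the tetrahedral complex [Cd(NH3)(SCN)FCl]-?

All four vertices of a tetrahedron are equivalent and mutually adjacent, so cis/trans isomerism cannot arise.
Only one geometric arrangement is possible; it has no improper symmetry element, so it exists as a pair of enantiomers (2 stereoisomers).

2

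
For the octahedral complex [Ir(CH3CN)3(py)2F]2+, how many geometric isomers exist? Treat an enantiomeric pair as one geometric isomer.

3

An octahedron has six vertices in three trans pairs; every non-trans pair is cis.
Systematic placement gives 3 geometric isomers: CH3CN mer, py trans; CH3CN mer, py cis; CH3CN fac, py cis.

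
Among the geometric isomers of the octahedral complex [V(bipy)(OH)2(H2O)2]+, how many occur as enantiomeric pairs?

1

An octahedron has six vertices in three trans pairs; every non-trans pair is cis.
Each bipy is bidentate and must span two cis positions.
There are 3 geometric isomers: OH cis, H2O trans; OH cis, H2O cis (chiral); OH trans, H2O cis.
One of these lacks any improper symmetry element and so occurs as an enantiomeric pair, giving 3 + 1 = 4 stereoisomers in total.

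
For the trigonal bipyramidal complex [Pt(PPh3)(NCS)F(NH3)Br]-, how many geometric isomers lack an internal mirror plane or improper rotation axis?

10

Systematic enumeration (placing each ligand type in turn and discarding arrangements equivalent by rotation or reflection) gives 10 geometric isomers.
Of these, 10 lack any improper symmetry element and so occur as enantiomeric pairs, giving 10 + 10 = 20 stereoisomers in total.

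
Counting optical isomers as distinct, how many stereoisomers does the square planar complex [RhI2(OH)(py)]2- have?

2

In a square planar complex each vertex has one trans partner and two cis neighbours.
Working through the distinct placements yields 2 geometric isomers: I cis; I trans.
Each arrangement has an internal mirror plane or centre of symmetry, so none is chiral.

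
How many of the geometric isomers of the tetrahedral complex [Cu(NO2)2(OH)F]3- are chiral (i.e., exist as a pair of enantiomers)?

In a tetrahedral complex all four positions are equivalent and every pair of ligands is adjacent — there is no cis/trans distinction.
Only one geometric arrangement is possible.

0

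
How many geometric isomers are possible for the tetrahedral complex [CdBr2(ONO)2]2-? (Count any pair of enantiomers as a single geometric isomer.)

1

In a tetrahedral complex all four positions are equivalent and every pair of ligands is adjacent — there is no cis/trans distinction.
Only one geometric arrangement is possible.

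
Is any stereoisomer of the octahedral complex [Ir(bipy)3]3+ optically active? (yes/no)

The six octahedral sites form three mutually perpendicular trans pairs.
Each bipy is bidentate and must span two cis positions.
Only one geometric arrangement is possible; it has no improper symmetry element, so it exists as a pair of enantiomers (2 stereoisomers).

yes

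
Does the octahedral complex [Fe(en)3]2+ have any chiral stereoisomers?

In an octahedral complex each vertex has one trans partner and four cis neighbours.
Each en is bidentate and must span two cis positions.
Only one geometric arrangement is possible; it has no improper symmetry element, so it exists as a pair of enantiomers (2 stereoisomers).

yes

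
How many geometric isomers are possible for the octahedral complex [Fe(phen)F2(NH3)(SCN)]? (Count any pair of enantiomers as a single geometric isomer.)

4

Each phen is bidentate and must span two cis positions.
Working through the distinct placements yields 4 geometric isomers: F trans; F cis (3 arrangements, 2 chiral).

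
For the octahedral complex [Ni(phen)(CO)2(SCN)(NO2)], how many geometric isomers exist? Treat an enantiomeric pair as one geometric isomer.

4

The six octahedral sites form three mutually perpendicular trans pairs.
Each phen is bidentate and must span two cis positions.
The distinct arrangements are (4 in all): CO trans; CO cis (3 arrangements, 2 chiral).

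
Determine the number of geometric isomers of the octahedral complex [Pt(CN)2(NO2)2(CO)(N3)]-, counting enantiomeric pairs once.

In an octahedral complex each vertex has one trans partner and four cis neighbours.
Working through the distinct placements yields 6 geometric isomers: CN trans, NO2 trans; CN trans, NO2 cis; CN cis, NO2 trans; CN cis, NO2 cis (3 arrangements, 2 chiral).

6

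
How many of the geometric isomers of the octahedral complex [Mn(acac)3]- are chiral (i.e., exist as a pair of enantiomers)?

Each acac is bidentate and must span two cis positions.
Only one geometric arrangement is possible; it has no improper symmetry element, so it exists as a pair of enantiomers (2 stereoisomers).

1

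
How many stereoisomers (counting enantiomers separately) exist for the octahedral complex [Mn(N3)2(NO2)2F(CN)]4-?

8

There are 6 geometric isomers: N3 trans, NO2 trans; N3 cis, NO2 cis (3 arrangements, 2 chiral); N3 cis, NO2 trans; N3 trans, NO2 cis.
Of these, 2 lack any improper symmetry element and so occur as enantiomeric pairs, giving 6 + 2 = 8 stereoisomers in total.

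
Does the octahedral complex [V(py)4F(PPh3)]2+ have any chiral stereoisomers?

no

The six octahedral sites form three mutually perpendicular trans pairs.
There are 2 geometric isomers: F and PPh3 mutually trans; F and PPh3 mutually cis.
Each arrangement has an internal mirror plane or centre of symmetry, so none is chiral.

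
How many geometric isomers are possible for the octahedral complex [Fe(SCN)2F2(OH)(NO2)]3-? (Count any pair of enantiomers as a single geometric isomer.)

6

The six octahedral sites form three mutually perpendicular trans pairs.
Systematic placement gives 6 geometric isomers: SCN trans, F trans; SCN cis, F trans; SCN trans, F cis; SCN cis, F cis (3 arrangements, 2 chiral).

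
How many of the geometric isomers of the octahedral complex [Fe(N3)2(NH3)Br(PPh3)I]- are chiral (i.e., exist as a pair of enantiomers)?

6

The six octahedral sites form three mutually perpendicular trans pairs.
Systematic enumeration (placing each ligand type in turn and discarding arrangements equivalent by rotation or reflection) gives 9 geometric isomers.
Of these, 6 lack any improper symmetry element and so occur as enantiomeric pairs, giving 9 + 6 = 15 stereoisomers in total.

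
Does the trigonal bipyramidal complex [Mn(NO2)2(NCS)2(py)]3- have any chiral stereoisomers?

In a trigonal bipyramid the two axial positions differ from the three equatorial ones.
Exhaustive case analysis gives 5 geometric isomers.
One of these lacks any improper symmetry element and so occurs as an enantiomeric pair, giving 5 + 1 = 6 stereoisomers in total.

yes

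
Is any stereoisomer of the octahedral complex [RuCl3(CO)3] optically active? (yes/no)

no

In an octahedral complex each vertex has one trans partner and four cis neighbours.
There are 2 geometric isomers: Cl mer; Cl fac.
Each arrangement has an internal mirror plane or centre of symmetry, so none is chiral.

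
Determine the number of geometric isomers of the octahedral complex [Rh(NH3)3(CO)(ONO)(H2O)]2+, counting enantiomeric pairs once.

Working through the distinct placements yields 4 geometric isomers: NH3 mer (3 arrangements); NH3 fac (chiral).

4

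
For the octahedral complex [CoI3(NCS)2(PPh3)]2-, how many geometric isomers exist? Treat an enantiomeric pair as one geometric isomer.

3

The six octahedral sites form three mutually perpendicular trans pairs.
The distinct arrangements are (3 in all): I mer, NCS cis; I mer, NCS trans; I fac, NCS cis.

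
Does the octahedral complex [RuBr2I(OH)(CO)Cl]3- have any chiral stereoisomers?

The six octahedral sites form three mutually perpendicular trans pairs.
Systematic enumeration (placing each ligand type in turn and discarding arrangements equivalent by rotation or reflection) gives 9 geometric isomers.
Of these, 6 lack any improper symmetry element and so occur as enantiomeric pairs, giving 9 + 6 = 15 stereoisomers in total.

yes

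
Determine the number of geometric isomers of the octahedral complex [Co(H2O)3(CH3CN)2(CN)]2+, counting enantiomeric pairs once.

In an octahedral complex each vertex has one trans partner and four cis neighbours.
The distinct arrangements are (3 in all): H2O mer, CH3CN trans; H2O mer, CH3CN cis; H2O fac, CH3CN cis.

3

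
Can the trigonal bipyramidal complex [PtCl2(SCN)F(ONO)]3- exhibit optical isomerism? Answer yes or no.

yes

A trigonal bipyramid has two axial and three equatorial sites, which are chemically inequivalent.
Systematic enumeration (placing each ligand type in turn and discarding arrangements equivalent by rotation or reflection) gives 7 geometric isomers.
Of these, 3 lack any improper symmetry element and so occur as enantiomeric pairs, giving 7 + 3 = 10 stereoisomers in total.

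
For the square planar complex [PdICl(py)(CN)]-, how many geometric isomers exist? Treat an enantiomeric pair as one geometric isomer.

3

In a square planar complex each vertex has one trans partner and two cis neighbours.
Working through the distinct placements yields 3 geometric isomers: (CN/I trans, Cl/py trans); (CN/py trans, Cl/I trans); (CN/Cl trans, I/py trans).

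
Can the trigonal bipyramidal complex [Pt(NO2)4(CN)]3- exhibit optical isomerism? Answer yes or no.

no

A trigonal bipyramid has two axial and three equatorial sites, which are chemically inequivalent.
Working through the distinct placements yields 2 geometric isomers: CN axial; CN equatorial.
Each arrangement has an internal mirror plane or centre of symmetry, so none is chiral.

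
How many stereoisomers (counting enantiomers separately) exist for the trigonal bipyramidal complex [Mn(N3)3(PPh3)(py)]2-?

4

In a trigonal bipyramid the two axial positions differ from the three equatorial ones.
The distinct arrangements are (4 in all): PPh3 equatorial, py equatorial; PPh3 axial, py equatorial; PPh3 equatorial, py axial; PPh3 axial, py axial.
Each arrangement has an internal mirror plane or centre of symmetry, so none is chiral.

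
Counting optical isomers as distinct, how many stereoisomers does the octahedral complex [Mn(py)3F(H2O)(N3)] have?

5

The distinct arrangements are (4 in all): py mer (3 arrangements); py fac (chiral).
One of these lacks any improper symmetry element and so occurs as an enantiomeric pair, giving 4 + 1 = 5 stereoisomers in total.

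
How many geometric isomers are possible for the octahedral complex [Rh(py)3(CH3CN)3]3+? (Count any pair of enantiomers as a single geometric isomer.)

2

An octahedron has six vertices in three trans pairs; every non-trans pair is cis.
There are 2 geometric isomers: py mer; py fac.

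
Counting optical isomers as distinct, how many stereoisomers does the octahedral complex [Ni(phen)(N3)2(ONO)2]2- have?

In an octahedral complex each vertex has one trans partner and four cis neighbours.
Each phen is bidentate and must span two cis positions.
The distinct arrangements are (3 in all): N3 trans, ONO cis; N3 cis, ONO cis (chiral); N3 cis, ONO trans.
One of these lacks any improper symmetry element and so occurs as an enantiomeric pair, giving 3 + 1 = 4 stereoisomers in total.

4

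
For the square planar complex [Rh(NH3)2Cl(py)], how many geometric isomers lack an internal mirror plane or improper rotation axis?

In a square planar complex each vertex has one trans partner and two cis neighbours.
Working through the distinct placements yields 2 geometric isomers: NH3 cis; NH3 trans.
Each arrangement has an internal mirror plane or centre of symmetry, so none is chiral.

0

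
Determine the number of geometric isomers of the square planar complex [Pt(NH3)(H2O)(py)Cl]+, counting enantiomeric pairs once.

There are 3 geometric isomers: (Cl/NH3 trans, H2O/py trans); (Cl/py trans, H2O/NH3 trans); (Cl/H2O trans, NH3/py trans).

3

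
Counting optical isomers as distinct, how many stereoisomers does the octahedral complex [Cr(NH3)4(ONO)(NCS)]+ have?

An octahedron has six vertices in three trans pairs; every non-trans pair is cis.
Systematic placement gives 2 geometric isomers: ONO and NCS mutually cis; ONO and NCS mutually trans.
Each arrangement has an internal mirror plane or centre of symmetry, so none is chiral.

2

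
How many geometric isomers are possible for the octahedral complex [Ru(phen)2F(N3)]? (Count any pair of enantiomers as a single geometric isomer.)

An octahedron has six vertices in three trans pairs; every non-trans pair is cis.
Each phen is bidentate and must span two cis positions.
There are 2 geometric isomers: F and N3 mutually trans; F and N3 mutually cis (chiral).

2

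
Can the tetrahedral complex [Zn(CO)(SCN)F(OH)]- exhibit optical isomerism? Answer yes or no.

yes

In a tetrahedral complex all four positions are equivalent and every pair of ligands is adjacent — there is no cis/trans distinction.
Only one geometric arrangement is possible; it has no improper symmetry element, so it exists as a pair of enantiomers (2 stereoisomers).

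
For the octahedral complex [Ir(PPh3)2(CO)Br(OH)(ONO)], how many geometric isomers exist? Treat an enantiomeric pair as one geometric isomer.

9

The six octahedral sites form three mutually perpendicular trans pairs.
Exhaustive case analysis gives 9 geometric isomers.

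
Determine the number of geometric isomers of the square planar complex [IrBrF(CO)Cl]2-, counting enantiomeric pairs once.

Working through the distinct placements yields 3 geometric isomers: (Br/Cl trans, CO/F trans); (Br/F trans, CO/Cl trans); (Br/CO trans, Cl/F trans).

3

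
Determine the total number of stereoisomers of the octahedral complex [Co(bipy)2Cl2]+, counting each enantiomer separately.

3

Each bipy is bidentate and must span two cis positions.
Working through the distinct placements yields 2 geometric isomers: Cl trans; Cl cis (chiral).
One of these lacks any improper symmetry element and so occurs as an enantiomeric pair, giving 2 + 1 = 3 stereoisomers in total.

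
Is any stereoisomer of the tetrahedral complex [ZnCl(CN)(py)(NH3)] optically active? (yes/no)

yes

All four vertices of a tetrahedron are equivalent and mutually adjacent, so cis/trans isomerism cannot arise.
Only one geometric arrangement is possible; it has no improper symmetry element, so it exists as a pair of enantiomers (2 stereoisomers).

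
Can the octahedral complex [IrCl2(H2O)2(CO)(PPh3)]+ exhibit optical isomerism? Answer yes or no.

yes

In an octahedral complex each vertex has one trans partner and four cis neighbours.
Working through the distinct placements yields 6 geometric isomers: Cl cis, H2O cis (3 arrangements, 2 chiral); Cl cis, H2O trans; Cl trans, H2O cis; Cl trans, H2O trans.
Of these, 2 lack any improper symmetry element and so occur as enantiomeric pairs, giving 6 + 2 = 8 stereoisomers in total.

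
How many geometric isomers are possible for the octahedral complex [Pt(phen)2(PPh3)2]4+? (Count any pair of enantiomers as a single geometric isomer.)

2

The six octahedral sites form three mutually perpendicular trans pairs.
Each phen is bidentate and must span two cis positions.
Working through the distinct placements yields 2 geometric isomers: PPh3 trans; PPh3 cis (chiral).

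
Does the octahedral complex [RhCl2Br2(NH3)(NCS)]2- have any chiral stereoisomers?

yes

There are 6 geometric isomers: Cl trans, Br trans; Cl cis, Br trans; Cl cis, Br cis (3 arrangements, 2 chiral); Cl trans, Br cis.
Of these, 2 lack any improper symmetry element and so occur as enantiomeric pairs, giving 6 + 2 = 8 stereoisomers in total.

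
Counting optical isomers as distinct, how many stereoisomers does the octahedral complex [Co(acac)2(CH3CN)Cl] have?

The six octahedral sites form three mutually perpendicular trans pairs.
Each acac is bidentate and must span two cis positions.
The distinct arrangements are (2 in all): CH3CN and Cl mutually trans; CH3CN and Cl mutually cis (chiral).
One of these lacks any improper symmetry element and so occurs as an enantiomeric pair, giving 2 + 1 = 3 stereoisomers in total.

3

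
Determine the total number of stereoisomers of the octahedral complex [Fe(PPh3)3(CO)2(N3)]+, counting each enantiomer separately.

3

The distinct arrangements are (3 in all): PPh3 mer, CO trans; PPh3 mer, CO cis; PPh3 fac, CO cis.
Each arrangement has an internal mirror plane or centre of symmetry, so none is chiral.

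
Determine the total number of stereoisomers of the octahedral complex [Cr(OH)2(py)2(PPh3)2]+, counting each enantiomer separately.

6

An octahedron has six vertices in three trans pairs; every non-trans pair is cis.
Systematic placement gives 5 geometric isomers: OH trans, py trans, PPh3 trans; OH trans, py cis, PPh3 cis; OH cis, py trans, PPh3 cis; OH cis, py cis, PPh3 cis (chiral); OH cis, py cis, PPh3 trans.
One of these lacks any improper symmetry element and so occurs as an enantiomeric pair, giving 5 + 1 = 6 stereoisomers in total.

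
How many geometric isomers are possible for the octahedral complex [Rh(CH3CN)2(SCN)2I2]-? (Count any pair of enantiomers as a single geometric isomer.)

Working through the distinct placements yields 5 geometric isomers: CH3CN trans, SCN trans, I trans; CH3CN trans, SCN cis, I cis; CH3CN cis, SCN trans, I cis; CH3CN cis, SCN cis, I cis (chiral); CH3CN cis, SCN cis, I trans.

5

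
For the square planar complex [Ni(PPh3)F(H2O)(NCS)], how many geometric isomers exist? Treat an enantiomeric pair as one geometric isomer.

Systematic placement gives 3 geometric isomers: (F/NCS trans, H2O/PPh3 trans); (F/PPh3 trans, H2O/NCS trans); (F/H2O trans, NCS/PPh3 trans).

3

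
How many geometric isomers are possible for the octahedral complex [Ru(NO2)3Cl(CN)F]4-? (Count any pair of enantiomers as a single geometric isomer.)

4

In an octahedral complex each vertex has one trans partner and four cis neighbours.
The distinct arrangements are (4 in all): NO2 mer (3 arrangements); NO2 fac (chiral).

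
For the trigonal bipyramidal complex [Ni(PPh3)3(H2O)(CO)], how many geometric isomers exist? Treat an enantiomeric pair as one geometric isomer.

In a trigonal bipyramid the two axial positions differ from the three equatorial ones.
Systematic placement gives 4 geometric isomers: H2O axial, CO axial; H2O equatorial, CO axial; H2O axial, CO equatorial; H2O equatorial, CO equatorial.

4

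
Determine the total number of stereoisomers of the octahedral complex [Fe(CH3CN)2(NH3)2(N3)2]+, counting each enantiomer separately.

6

Working through the distinct placements yields 5 geometric isomers: CH3CN trans, NH3 trans, N3 trans; CH3CN trans, NH3 cis, N3 cis; CH3CN cis, NH3 trans, N3 cis; CH3CN cis, NH3 cis, N3 cis (chiral); CH3CN cis, NH3 cis, N3 trans.
One of these lacks any improper symmetry element and so occurs as an enantiomeric pair, giving 5 + 1 = 6 stereoisomers in total.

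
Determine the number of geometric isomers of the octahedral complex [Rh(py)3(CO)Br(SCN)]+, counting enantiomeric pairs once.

4

The six octahedral sites form three mutually perpendicular trans pairs.
There are 4 geometric isomers: py mer (3 arrangements); py fac (chiral).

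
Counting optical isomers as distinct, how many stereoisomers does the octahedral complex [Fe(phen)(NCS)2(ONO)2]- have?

4

In an octahedral complex each vertex has one trans partner and four cis neighbours.
Each phen is bidentate and must span two cis positions.
Working through the distinct placements yields 3 geometric isomers: NCS trans, ONO cis; NCS cis, ONO cis (chiral); NCS cis, ONO trans.
One of these lacks any improper symmetry element and so occurs as an enantiomeric pair, giving 3 + 1 = 4 stereoisomers in total.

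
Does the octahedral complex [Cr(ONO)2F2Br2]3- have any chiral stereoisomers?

yes

In an octahedral complex each vertex has one trans partner and four cis neighbours.
The distinct arrangements are (5 in all): ONO trans, F trans, Br trans; ONO cis, F cis, Br trans; ONO trans, F cis, Br cis; ONO cis, F cis, Br cis (chiral); ONO cis, F trans, Br cis.
One of these lacks any improper symmetry element and so occurs as an enantiomeric pair, giving 5 + 1 = 6 stereoisomers in total.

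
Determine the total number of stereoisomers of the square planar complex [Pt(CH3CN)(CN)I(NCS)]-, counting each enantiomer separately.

The distinct arrangements are (3 in all): (CH3CN/I trans, CN/NCS trans); (CH3CN/NCS trans, CN/I trans); (CH3CN/CN trans, I/NCS trans).
Each arrangement has an internal mirror plane or centre of symmetry, so none is chiral.

3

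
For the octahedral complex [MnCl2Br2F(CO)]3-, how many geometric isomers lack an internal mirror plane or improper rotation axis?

An octahedron has six vertices in three trans pairs; every non-trans pair is cis.
The distinct arrangements are (6 in all): Cl cis, Br trans; Cl trans, Br trans; Cl cis, Br cis (3 arrangements, 2 chiral); Cl trans, Br cis.
Of these, 2 lack any improper symmetry element and so occur as enantiomeric pairs, giving 6 + 2 = 8 stereoisomers in total.

2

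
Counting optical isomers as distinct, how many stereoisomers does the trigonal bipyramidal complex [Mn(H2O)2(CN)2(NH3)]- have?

6

In a trigonal bipyramid the two axial positions differ from the three equatorial ones.
Systematic enumeration (placing each ligand type in turn and discarding arrangements equivalent by rotation or reflection) gives 5 geometric isomers.
One of these lacks any improper symmetry element and so occurs as an enantiomeric pair, giving 5 + 1 = 6 stereoisomers in total.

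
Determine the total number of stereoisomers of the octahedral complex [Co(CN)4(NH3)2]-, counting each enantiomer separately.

An octahedron has six vertices in three trans pairs; every non-trans pair is cis.
The distinct arrangements are (2 in all): NH3 trans; NH3 cis.
Each arrangement has an internal mirror plane or centre of symmetry, so none is chiral.

2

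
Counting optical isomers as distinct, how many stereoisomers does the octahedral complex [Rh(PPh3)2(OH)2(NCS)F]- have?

8

There are 6 geometric isomers: PPh3 trans, OH trans; PPh3 cis, OH cis (3 arrangements, 2 chiral); PPh3 trans, OH cis; PPh3 cis, OH trans.
Of these, 2 lack any improper symmetry element and so occur as enantiomeric pairs, giving 6 + 2 = 8 stereoisomers in total.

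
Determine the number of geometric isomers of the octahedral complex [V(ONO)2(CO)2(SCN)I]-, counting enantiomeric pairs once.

6

In an octahedral complex each vertex has one trans partner and four cis neighbours.
There are 6 geometric isomers: ONO cis, CO trans; ONO trans, CO trans; ONO cis, CO cis (3 arrangements, 2 chiral); ONO trans, CO cis.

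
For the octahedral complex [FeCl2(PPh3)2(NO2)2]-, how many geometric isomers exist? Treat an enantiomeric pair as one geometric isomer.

The six octahedral sites form three mutually perpendicular trans pairs.
The distinct arrangements are (5 in all): Cl trans, PPh3 trans, NO2 trans; Cl trans, PPh3 cis, NO2 cis; Cl cis, PPh3 trans, NO2 cis; Cl cis, PPh3 cis, NO2 cis (chiral); Cl cis, PPh3 cis, NO2 trans.

5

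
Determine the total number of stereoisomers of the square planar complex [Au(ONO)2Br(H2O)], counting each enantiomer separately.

The distinct arrangements are (2 in all): ONO cis; ONO trans.
Each arrangement has an internal mirror plane or centre of symmetry, so none is chiral.

2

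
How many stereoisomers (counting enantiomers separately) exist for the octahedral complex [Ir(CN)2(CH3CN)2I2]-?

In an octahedral complex each vertex has one trans partner and four cis neighbours.
There are 5 geometric isomers: CN trans, CH3CN trans, I trans; CN cis, CH3CN trans, I cis; CN cis, CH3CN cis, I trans; CN cis, CH3CN cis, I cis (chiral); CN trans, CH3CN cis, I cis.
One of these lacks any improper symmetry element and so occurs as an enantiomeric pair, giving 5 + 1 = 6 stereoisomers in total.

6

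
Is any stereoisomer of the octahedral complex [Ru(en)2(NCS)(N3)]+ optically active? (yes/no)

yes

In an octahedral complex each vertex has one trans partner and four cis neighbours.
Each en is bidentate and must span two cis positions.
The distinct arrangements are (2 in all): NCS and N3 mutually trans; NCS and N3 mutually cis (chiral).
One of these lacks any improper symmetry element and so occurs as an enantiomeric pair, giving 2 + 1 = 3 stereoisomers in total.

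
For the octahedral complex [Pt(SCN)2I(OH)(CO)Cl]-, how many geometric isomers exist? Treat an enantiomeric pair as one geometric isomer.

9

Placing the ligands in turn and identifying arrangements related by rotation or reflection leaves 9 distinct geometric isomers.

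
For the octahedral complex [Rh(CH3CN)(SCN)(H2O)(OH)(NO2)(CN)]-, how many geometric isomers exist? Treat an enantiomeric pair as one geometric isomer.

Systematic enumeration (placing each ligand type in turn and discarding arrangements equivalent by rotation or reflection) gives 15 geometric isomers.

15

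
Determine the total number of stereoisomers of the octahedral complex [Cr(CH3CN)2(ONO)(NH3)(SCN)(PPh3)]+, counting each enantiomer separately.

15

An octahedron has six vertices in three trans pairs; every non-trans pair is cis.
Exhaustive case analysis gives 9 geometric isomers.
Of these, 6 lack any improper symmetry element and so occur as enantiomeric pairs, giving 9 + 6 = 15 stereoisomers in total.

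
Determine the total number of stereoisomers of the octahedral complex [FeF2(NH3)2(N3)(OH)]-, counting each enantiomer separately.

8

Working through the distinct placements yields 6 geometric isomers: F trans, NH3 cis; F trans, NH3 trans; F cis, NH3 cis (3 arrangements, 2 chiral); F cis, NH3 trans.
Of these, 2 lack any improper symmetry element and so occur as enantiomeric pairs, giving 6 + 2 = 8 stereoisomers in total.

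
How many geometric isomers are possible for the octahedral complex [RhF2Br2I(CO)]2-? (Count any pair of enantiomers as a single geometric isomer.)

6

An octahedron has six vertices in three trans pairs; every non-trans pair is cis.
There are 6 geometric isomers: F cis, Br trans; F trans, Br trans; F cis, Br cis (3 arrangements, 2 chiral); F trans, Br cis.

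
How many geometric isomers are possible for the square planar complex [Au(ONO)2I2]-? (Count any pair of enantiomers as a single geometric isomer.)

2

A square has two trans pairs of vertices; adjacent vertices are cis.
The distinct arrangements are (2 in all): ONO cis; ONO trans.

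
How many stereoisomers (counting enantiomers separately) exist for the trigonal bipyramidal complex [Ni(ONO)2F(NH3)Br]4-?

In a trigonal bipyramid the two axial positions differ from the three equatorial ones.
Systematic enumeration (placing each ligand type in turn and discarding arrangements equivalent by rotation or reflection) gives 7 geometric isomers.
Of these, 3 lack any improper symmetry element and so occur as enantiomeric pairs, giving 7 + 3 = 10 stereoisomers in total.

10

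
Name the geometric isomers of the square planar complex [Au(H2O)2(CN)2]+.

cis and trans

In a square planar complex each vertex has one trans partner and two cis neighbours.
Working through the distinct placements yields 2 geometric isomers: H2O cis; H2O trans.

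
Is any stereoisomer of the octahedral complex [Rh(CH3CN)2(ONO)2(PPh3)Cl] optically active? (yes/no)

The six octahedral sites form three mutually perpendicular trans pairs.
There are 6 geometric isomers: CH3CN trans, ONO cis; CH3CN trans, ONO trans; CH3CN cis, ONO cis (3 arrangements, 2 chiral); CH3CN cis, ONO trans.
Of these, 2 lack any improper symmetry element and so occur as enantiomeric pairs, giving 6 + 2 = 8 stereoisomers in total.

yes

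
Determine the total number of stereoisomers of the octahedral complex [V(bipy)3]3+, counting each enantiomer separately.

2

Each bipy is bidentate and must span two cis positions.
Only one geometric arrangement is possible; it has no improper symmetry element, so it exists as a pair of enantiomers (2 stereoisomers).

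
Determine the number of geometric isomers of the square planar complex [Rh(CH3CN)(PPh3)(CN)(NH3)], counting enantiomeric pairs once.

3

A square has two trans pairs of vertices; adjacent vertices are cis.
The distinct arrangements are (3 in all): (CH3CN/NH3 trans, CN/PPh3 trans); (CH3CN/PPh3 trans, CN/NH3 trans); (CH3CN/CN trans, NH3/PPh3 trans).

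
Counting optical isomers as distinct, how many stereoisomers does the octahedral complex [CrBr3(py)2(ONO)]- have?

In an octahedral complex each vertex has one trans partner and four cis neighbours.
Systematic placement gives 3 geometric isomers: Br mer, py trans; Br mer, py cis; Br fac, py cis.
Each arrangement has an internal mirror plane or centre of symmetry, so none is chiral.

3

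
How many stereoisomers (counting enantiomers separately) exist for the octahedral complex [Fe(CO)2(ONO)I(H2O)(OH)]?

The six octahedral sites form three mutually perpendicular trans pairs.
Exhaustive case analysis gives 9 geometric isomers.
Of these, 6 lack any improper symmetry element and so occur as enantiomeric pairs, giving 9 + 6 = 15 stereoisomers in total.

15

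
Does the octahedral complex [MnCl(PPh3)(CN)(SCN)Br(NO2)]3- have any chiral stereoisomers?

In an octahedral complex each vertex has one trans partner and four cis neighbours.
Placing the ligands in turn and identifying arrangements related by rotation or reflection leaves 15 distinct geometric isomers.
Of these, 15 lack any improper symmetry element and so occur as enantiomeric pairs, giving 15 + 15 = 30 stereoisomers in total.

yes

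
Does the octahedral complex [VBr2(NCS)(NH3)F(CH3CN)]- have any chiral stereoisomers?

yes

In an octahedral complex each vertex has one trans partner and four cis neighbours.
Placing the ligands in turn and identifying arrangements related by rotation or reflection leaves 9 distinct geometric isomers.
Of these, 6 lack any improper symmetry element and so occur as enantiomeric pairs, giving 9 + 6 = 15 stereoisomers in total.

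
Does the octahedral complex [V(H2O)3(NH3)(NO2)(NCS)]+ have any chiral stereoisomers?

In an octahedral complex each vertex has one trans partner and four cis neighbours.
Systematic placement gives 4 geometric isomers: H2O mer (3 arrangements); H2O fac (chiral).
One of these lacks any improper symmetry element and so occurs as an enantiomeric pair, giving 4 + 1 = 5 stereoisomers in total.

yes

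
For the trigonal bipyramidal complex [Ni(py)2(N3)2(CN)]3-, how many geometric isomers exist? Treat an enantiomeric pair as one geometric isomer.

Exhaustive case analysis gives 5 geometric isomers.

5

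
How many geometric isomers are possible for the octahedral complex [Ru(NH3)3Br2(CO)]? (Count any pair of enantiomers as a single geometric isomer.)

An octahedron has six vertices in three trans pairs; every non-trans pair is cis.
The distinct arrangements are (3 in all): NH3 mer, Br trans; NH3 mer, Br cis; NH3 fac, Br cis.

3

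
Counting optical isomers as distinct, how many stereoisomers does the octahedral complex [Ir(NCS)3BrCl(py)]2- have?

5

An octahedron has six vertices in three trans pairs; every non-trans pair is cis.
There are 4 geometric isomers: NCS mer (3 arrangements); NCS fac (chiral).
One of these lacks any improper symmetry element and so occurs as an enantiomeric pair, giving 4 + 1 = 5 stereoisomers in total.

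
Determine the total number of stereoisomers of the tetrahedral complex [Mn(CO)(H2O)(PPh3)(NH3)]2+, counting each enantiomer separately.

All four vertices of a tetrahedron are equivalent and mutually adjacent, so cis/trans isomerism cannot arise.
Only one geometric arrangement is possible; it has no improper symmetry element, so it exists as a pair of enantiomers (2 stereoisomers).

2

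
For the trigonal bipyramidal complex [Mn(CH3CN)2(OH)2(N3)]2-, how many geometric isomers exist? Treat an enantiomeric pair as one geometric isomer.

5

In a trigonal bipyramid the two axial positions differ from the three equatorial ones.
Placing the ligands in turn and identifying arrangements related by rotation or reflection leaves 5 distinct geometric isomers.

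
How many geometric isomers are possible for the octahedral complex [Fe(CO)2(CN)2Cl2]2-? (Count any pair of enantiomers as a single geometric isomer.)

5

In an octahedral complex each vertex has one trans partner and four cis neighbours.
There are 5 geometric isomers: CO trans, CN trans, Cl trans; CO cis, CN trans, Cl cis; CO cis, CN cis, Cl trans; CO cis, CN cis, Cl cis (chiral); CO trans, CN cis, Cl cis.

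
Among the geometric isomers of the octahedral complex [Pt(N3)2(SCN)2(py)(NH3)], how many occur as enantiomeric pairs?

2

The six octahedral sites form three mutually perpendicular trans pairs.
Working through the distinct placements yields 6 geometric isomers: N3 trans, SCN cis; N3 trans, SCN trans; N3 cis, SCN cis (3 arrangements, 2 chiral); N3 cis, SCN trans.
Of these, 2 lack any improper symmetry element and so occur as enantiomeric pairs, giving 6 + 2 = 8 stereoisomers in total.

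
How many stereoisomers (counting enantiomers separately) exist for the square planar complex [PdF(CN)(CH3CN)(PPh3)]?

In a square planar complex each vertex has one trans partner and two cis neighbours.
Working through the distinct placements yields 3 geometric isomers: (CH3CN/F trans, CN/PPh3 trans); (CH3CN/PPh3 trans, CN/F trans); (CH3CN/CN trans, F/PPh3 trans).
Each arrangement has an internal mirror plane or centre of symmetry, so none is chiral.

3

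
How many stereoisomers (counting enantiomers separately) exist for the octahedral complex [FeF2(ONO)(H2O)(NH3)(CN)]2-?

Placing the ligands in turn and identifying arrangements related by rotation or reflection leaves 9 distinct geometric isomers.
Of these, 6 lack any improper symmetry element and so occur as enantiomeric pairs, giving 9 + 6 = 15 stereoisomers in total.

15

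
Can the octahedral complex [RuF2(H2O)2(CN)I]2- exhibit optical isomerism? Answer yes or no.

yes

An octahedron has six vertices in three trans pairs; every non-trans pair is cis.
There are 6 geometric isomers: F cis, H2O cis (3 arrangements, 2 chiral); F cis, H2O trans; F trans, H2O cis; F trans, H2O trans.
Of these, 2 lack any improper symmetry element and so occur as enantiomeric pairs, giving 6 + 2 = 8 stereoisomers in total.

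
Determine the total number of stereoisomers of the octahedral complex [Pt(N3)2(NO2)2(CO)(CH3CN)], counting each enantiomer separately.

In an octahedral complex each vertex has one trans partner and four cis neighbours.
The distinct arrangements are (6 in all): N3 trans, NO2 trans; N3 cis, NO2 cis (3 arrangements, 2 chiral); N3 cis, NO2 trans; N3 trans, NO2 cis.
Of these, 2 lack any improper symmetry element and so occur as enantiomeric pairs, giving 6 + 2 = 8 stereoisomers in total.

8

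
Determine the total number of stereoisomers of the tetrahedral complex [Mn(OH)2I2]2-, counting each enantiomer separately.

All four vertices of a tetrahedron are equivalent and mutually adjacent, so cis/trans isomerism cannot arise.
Only one geometric arrangement is possible.

1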